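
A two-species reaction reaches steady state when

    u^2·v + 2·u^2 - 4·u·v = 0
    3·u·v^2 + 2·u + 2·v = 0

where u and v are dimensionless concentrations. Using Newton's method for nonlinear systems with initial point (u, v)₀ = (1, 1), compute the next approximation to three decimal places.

At (1, 1): F = (-1.000, 7.000).
Jacobian J = [[2·u·v + 4·u - 4·v, u^2 - 4·u], [3·v^2 + 2, 6·u·v + 2]].
At the point, J = [[2.000, -3.000], [5.000, 8.000]] (det J = 31.000).
Solving J·Δ = −F gives Δ = (-0.419, -0.613).
Then the next iterate is (u, v)₁ = (0.581, 0.387).

(0.581, 0.387)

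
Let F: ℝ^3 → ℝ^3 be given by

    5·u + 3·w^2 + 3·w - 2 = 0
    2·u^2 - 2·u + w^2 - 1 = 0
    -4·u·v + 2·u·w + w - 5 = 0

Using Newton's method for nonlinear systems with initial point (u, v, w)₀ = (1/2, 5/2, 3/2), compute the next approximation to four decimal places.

(-1.2500, 4.8750, 1.2500)

At (1/2, 5/2, 3/2): F = (11.7500, 0.7500, -7.0000).
Jacobian J = [[5, 0, 6·w + 3], [4·u - 2, 0, 2·w], [-4·v + 2·w, -4·u, 2·u + 1]].
At the point, J = [[5.0000, 0.0000, 12.0000], [0.0000, 0.0000, 3.0000], [-7.0000, -2.0000, 2.0000]] (det J = 30.0000).
Solving J·Δ = −F gives Δ = (-1.7500, 2.3750, -0.2500).
Then the next iterate is (u, v, w)₁ = (-1.2500, 4.8750, 1.2500).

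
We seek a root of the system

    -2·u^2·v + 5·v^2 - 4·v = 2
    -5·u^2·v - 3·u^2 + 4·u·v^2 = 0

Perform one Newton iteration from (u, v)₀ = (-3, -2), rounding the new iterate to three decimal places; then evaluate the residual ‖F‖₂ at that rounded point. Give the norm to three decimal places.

15.748

At (-3, -2): F = (62.000, 15.000).
Jacobian J = [[-4·u·v, -2·u^2 + 10·v - 4], [-10·u·v - 6·u + 4·v^2, -5·u^2 + 8·u·v]].
At the point, J = [[-24.000, -42.000], [-26.000, 3.000]] (det J = -1164.000).
Solving J·Δ = −F gives Δ = (0.701, 1.076).
Then the next iterate is (u, v)₁ = (-2.299, -0.924).
Re-evaluating at (-2.299, -0.924): F = (15.73230, 0.71103), so ‖F‖₂ = 15.748.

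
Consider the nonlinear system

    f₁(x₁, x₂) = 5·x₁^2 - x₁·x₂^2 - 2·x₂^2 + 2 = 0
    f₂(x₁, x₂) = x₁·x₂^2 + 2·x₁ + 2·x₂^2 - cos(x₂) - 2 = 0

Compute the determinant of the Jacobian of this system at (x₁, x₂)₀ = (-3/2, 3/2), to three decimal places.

-36.707

J = [[10·x₁ - x₂^2, -2·x₁·x₂ - 4·x₂], [x₂^2 + 2, 2·x₁·x₂ + 4·x₂ + sin(x₂)]].
At the point, J = [[-17.250, -1.500], [4.250, 2.49749]].
det J = -36.707.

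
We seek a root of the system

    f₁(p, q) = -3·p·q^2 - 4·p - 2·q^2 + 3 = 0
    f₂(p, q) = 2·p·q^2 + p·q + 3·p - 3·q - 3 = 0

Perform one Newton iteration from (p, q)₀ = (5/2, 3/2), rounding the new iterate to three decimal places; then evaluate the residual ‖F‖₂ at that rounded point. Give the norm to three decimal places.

At (5/2, 3/2): F = (-28.375, 15.000).
Jacobian J = [[-3·q^2 - 4, -6·p·q - 4·q], [2·q^2 + q + 3, 4·p·q + p - 3]].
At the point, J = [[-10.750, -28.500], [9.000, 14.500]] (det J = 100.625).
Solving J·Δ = −F gives Δ = (-0.160, -0.935).
Then the next iterate is (p, q)₁ = (2.340, 0.565).
Re-evaluating at (2.340, 0.565): F = (-9.23941, 5.14107), so ‖F‖₂ = 10.573.

10.573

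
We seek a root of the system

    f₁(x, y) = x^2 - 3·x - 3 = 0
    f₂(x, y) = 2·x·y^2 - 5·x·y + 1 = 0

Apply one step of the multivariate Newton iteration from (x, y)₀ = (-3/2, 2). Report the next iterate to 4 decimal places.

(-0.8750, 2.6111)

At (-3/2, 2): F = (3.7500, 4.0000).
Jacobian J = [[2·x - 3, 0], [2·y^2 - 5·y, 4·x·y - 5·x]].
At the point, J = [[-6.0000, 0.0000], [-2.0000, -4.5000]] (det J = 27.0000).
Solving J·Δ = −F gives Δ = (0.6250, 0.6111).
Then the next iterate is (x, y)₁ = (-0.8750, 2.6111).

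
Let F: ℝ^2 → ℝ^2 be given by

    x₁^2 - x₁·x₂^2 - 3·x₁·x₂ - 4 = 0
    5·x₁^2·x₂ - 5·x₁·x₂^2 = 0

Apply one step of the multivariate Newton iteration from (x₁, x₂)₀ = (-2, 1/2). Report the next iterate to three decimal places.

At (-2, 1/2): F = (3.500, 12.500).
Jacobian J = [[2·x₁ - x₂^2 - 3·x₂, -2·x₁·x₂ - 3·x₁], [10·x₁·x₂ - 5·x₂^2, 5·x₁^2 - 10·x₁·x₂]].
At the point, J = [[-5.750, 8.000], [-11.250, 30.000]] (det J = -82.500).
Solving J·Δ = −F gives Δ = (0.061, -0.394).
Then the next iterate is (x₁, x₂)₁ = (-1.939, 0.106).

(-1.939, 0.106)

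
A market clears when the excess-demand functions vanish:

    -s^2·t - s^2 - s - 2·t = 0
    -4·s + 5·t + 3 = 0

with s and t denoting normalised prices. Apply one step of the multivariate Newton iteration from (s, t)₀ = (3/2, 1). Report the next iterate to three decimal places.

(0.894, 0.115)

At (3/2, 1): F = (-8.000, 2.000).
Jacobian J = [[-2·s·t - 2·s - 1, -s^2 - 2], [-4, 5]].
At the point, J = [[-7.000, -4.250], [-4.000, 5.000]] (det J = -52.000).
Solving J·Δ = −F gives Δ = (-0.606, -0.885).
Then the next iterate is (s, t)₁ = (0.894, 0.115).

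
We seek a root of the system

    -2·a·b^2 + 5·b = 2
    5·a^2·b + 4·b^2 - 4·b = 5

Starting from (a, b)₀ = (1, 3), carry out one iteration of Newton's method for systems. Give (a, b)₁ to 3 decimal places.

(1.471, 1.075)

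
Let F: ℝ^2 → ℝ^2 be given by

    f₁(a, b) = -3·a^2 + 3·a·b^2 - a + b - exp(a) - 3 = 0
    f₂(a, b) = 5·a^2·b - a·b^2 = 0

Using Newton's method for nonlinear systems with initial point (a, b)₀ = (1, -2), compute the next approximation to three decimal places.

At (1, -2): F = (0.28172, -14.000).
Jacobian J = [[-6·a + 3·b^2 - exp(a) - 1, 6·a·b + 1], [10·a·b - b^2, 5·a^2 - 2·a·b]].
At the point, J = [[2.28172, -11.000], [-24.000, 9.000]] (det J = -243.46454).
Solving J·Δ = −F gives Δ = (-0.622, -0.103).
Then the next iterate is (a, b)₁ = (0.378, -2.103).

(0.378, -2.103)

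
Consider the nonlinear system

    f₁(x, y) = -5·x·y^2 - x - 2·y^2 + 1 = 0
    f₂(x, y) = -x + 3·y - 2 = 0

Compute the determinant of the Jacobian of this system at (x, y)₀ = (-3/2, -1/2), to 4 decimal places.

J = [[-5·y^2 - 1, -10·x·y - 4·y], [-1, 3]].
At the point, J = [[-2.2500, -5.5000], [-1.0000, 3.0000]].
det J = -12.2500.

-12.2500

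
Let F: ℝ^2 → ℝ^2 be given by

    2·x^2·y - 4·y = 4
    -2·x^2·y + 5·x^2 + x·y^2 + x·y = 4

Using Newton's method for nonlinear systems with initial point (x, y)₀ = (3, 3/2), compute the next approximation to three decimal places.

At (3, 3/2): F = (17.000, 25.250).
Jacobian J = [[4·x·y, 2·x^2 - 4], [-4·x·y + 10·x + y^2 + y, -2·x^2 + 2·x·y + x]].
At the point, J = [[18.000, 14.000], [15.750, -6.000]] (det J = -328.500).
Solving J·Δ = −F gives Δ = (-1.387, 0.568).
Then the next iterate is (x, y)₁ = (1.613, 2.068).

(1.613, 2.068)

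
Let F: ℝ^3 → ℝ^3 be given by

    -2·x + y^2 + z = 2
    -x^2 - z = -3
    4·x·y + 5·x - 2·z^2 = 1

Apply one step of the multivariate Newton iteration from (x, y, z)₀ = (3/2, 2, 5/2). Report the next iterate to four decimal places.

At (3/2, 2, 5/2): F = (1.5000, -1.7500, 6.0000).
Jacobian J = [[-2, 2·y, 1], [-2·x, 0, -1], [4·y + 5, 4·x, -4·z]].
At the point, J = [[-2.0000, 4.0000, 1.0000], [-3.0000, 0.0000, -1.0000], [13.0000, 6.0000, -10.0000]] (det J = -202.0000).
Solving J·Δ = −F gives Δ = (-0.4728, -0.5285, -0.3317).
Then the next iterate is (x, y, z)₁ = (1.0272, 1.4715, 2.1683).

(1.0272, 1.4715, 2.1683)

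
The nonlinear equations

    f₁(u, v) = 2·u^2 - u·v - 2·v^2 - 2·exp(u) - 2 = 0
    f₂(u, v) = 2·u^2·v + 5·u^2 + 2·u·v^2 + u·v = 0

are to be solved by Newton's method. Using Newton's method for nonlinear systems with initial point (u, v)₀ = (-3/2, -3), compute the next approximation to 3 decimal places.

(-1.802, -1.563)

At (-3/2, -3): F = (-20.44626, -24.750).
Jacobian J = [[4·u - v - 2·exp(u), -u - 4·v], [4·u·v + 10·u + 2·v^2 + v, 2·u^2 + 4·u·v + u]].
At the point, J = [[-3.44626, 13.500], [18.000, 21.000]] (det J = -315.37147).
Solving J·Δ = −F gives Δ = (-0.302, 1.437).
Then the next iterate is (u, v)₁ = (-1.802, -1.563).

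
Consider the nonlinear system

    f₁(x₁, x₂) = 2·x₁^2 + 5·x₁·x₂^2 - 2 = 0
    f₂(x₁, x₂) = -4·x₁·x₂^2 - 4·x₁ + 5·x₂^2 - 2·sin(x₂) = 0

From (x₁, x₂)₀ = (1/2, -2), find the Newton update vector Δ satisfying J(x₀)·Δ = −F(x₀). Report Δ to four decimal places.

At (1/2, -2): F = (8.5000, 11.818595).
Jacobian J = [[4·x₁ + 5·x₂^2, 10·x₁·x₂], [-4·x₂^2 - 4, -8·x₁·x₂ + 10·x₂ - 2·cos(x₂)]].
At the point, J = [[22.0000, -10.0000], [-20.0000, -11.167706]] (det J = -445.689539).
Solving J·Δ = −F gives Δ = (0.0522, 0.9648).

(0.0522, 0.9648)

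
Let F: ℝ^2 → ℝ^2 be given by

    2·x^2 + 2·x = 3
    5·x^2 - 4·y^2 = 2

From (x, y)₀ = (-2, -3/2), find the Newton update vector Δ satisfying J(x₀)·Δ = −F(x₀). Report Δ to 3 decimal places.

At (-2, -3/2): F = (1.000, 9.000).
Jacobian J = [[4·x + 2, 0], [10·x, -8·y]].
At the point, J = [[-6.000, 0.000], [-20.000, 12.000]] (det J = -72.000).
Solving J·Δ = −F gives Δ = (0.167, -0.472).

(0.167, -0.472)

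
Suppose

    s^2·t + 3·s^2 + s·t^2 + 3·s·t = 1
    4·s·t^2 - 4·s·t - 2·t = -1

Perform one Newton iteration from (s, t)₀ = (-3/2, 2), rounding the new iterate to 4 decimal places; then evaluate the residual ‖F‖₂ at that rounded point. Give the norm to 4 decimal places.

At (-3/2, 2): F = (-4.7500, -15.0000).
Jacobian J = [[2·s·t + 6·s + t^2 + 3·t, s^2 + 2·s·t + 3·s], [4·t^2 - 4·t, 8·s·t - 4·s - 2]].
At the point, J = [[-5.0000, -8.2500], [8.0000, -20.0000]] (det J = 166.0000).
Solving J·Δ = −F gives Δ = (0.1732, -0.6807).
Then the next iterate is (s, t)₁ = (-1.3268, 1.3193).
Re-evaluating at (-1.3268, 1.3193): F = (-0.957019, -3.874271), so ‖F‖₂ = 3.9907.

3.9907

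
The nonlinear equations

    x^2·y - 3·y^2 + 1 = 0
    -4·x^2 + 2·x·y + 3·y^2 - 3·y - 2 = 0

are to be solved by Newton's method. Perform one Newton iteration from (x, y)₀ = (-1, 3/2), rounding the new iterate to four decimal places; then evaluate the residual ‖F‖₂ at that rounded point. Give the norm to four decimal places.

2.8104

At (-1, 3/2): F = (-4.2500, -6.7500).
Jacobian J = [[2·x·y, x^2 - 6·y], [-8·x + 2·y, 2·x + 6·y - 3]].
At the point, J = [[-3.0000, -8.0000], [11.0000, 4.0000]] (det J = 76.0000).
Solving J·Δ = −F gives Δ = (0.9342, -0.8816).
Then the next iterate is (x, y)₁ = (-0.0658, 0.6184).
Re-evaluating at (-0.0658, 0.6184): F = (-0.144578, -2.806644), so ‖F‖₂ = 2.8104.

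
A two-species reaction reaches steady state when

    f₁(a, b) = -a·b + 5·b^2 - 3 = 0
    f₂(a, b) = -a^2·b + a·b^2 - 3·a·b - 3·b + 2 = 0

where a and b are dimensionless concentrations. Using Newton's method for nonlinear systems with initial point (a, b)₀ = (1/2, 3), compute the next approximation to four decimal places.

At (1/2, 3): F = (40.5000, -7.7500).
Jacobian J = [[-b, -a + 10·b], [-2·a·b + b^2 - 3·b, -a^2 + 2·a·b - 3·a - 3]].
At the point, J = [[-3.0000, 29.5000], [-3.0000, -1.7500]] (det J = 93.7500).
Solving J·Δ = −F gives Δ = (-1.6827, -1.5440).
Then the next iterate is (a, b)₁ = (-1.1827, 1.4560).

(-1.1827, 1.4560)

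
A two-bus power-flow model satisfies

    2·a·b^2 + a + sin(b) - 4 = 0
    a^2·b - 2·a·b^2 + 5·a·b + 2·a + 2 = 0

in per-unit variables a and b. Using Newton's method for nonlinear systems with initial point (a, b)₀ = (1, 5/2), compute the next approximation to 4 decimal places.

(0.1538, 2.6441)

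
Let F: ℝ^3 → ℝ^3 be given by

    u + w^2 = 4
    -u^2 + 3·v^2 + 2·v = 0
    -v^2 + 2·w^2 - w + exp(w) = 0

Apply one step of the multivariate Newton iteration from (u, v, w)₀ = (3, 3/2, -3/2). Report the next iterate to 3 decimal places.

(3.348, 1.621, -0.967)

At (3, 3/2, -3/2): F = (1.250, 0.750, 3.97313).
Jacobian J = [[1, 0, 2·w], [-2·u, 6·v + 2, 0], [0, -2·v, 4·w + exp(w) - 1]].
At the point, J = [[1.000, 0.000, -3.000], [-6.000, 11.000, 0.000], [0.000, -3.000, -6.77687]] (det J = -128.54557).
Solving J·Δ = −F gives Δ = (0.348, 0.121, 0.533).
Then the next iterate is (u, v, w)₁ = (3.348, 1.621, -0.967).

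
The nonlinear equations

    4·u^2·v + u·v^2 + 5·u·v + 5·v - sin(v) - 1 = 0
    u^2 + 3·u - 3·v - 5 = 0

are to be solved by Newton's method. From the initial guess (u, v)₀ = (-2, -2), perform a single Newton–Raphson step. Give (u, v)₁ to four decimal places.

(-0.1277, -2.9574)

At (-2, -2): F = (-30.090703, -1.0000).
Jacobian J = [[8·u·v + v^2 + 5·v, 4·u^2 + 2·u·v + 5·u - cos(v) + 5], [2·u + 3, -3]].
At the point, J = [[26.0000, 19.416147], [-1.0000, -3.0000]] (det J = -58.583853).
Solving J·Δ = −F gives Δ = (1.8723, -0.9574).
Then the next iterate is (u, v)₁ = (-0.1277, -2.9574).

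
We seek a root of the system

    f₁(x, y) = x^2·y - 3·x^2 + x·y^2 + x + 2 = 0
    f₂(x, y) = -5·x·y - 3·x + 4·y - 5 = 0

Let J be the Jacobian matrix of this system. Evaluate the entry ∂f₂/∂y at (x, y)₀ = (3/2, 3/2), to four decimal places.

-3.5000

∂f₂/∂y = -5·x + 4.
At (3/2, 3/2) this is -3.5000.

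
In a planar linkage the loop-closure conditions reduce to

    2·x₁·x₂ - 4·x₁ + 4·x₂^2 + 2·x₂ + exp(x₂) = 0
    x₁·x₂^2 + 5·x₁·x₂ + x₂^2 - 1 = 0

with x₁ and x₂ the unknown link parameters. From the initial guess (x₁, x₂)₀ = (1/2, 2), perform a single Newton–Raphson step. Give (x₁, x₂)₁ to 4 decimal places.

At (1/2, 2): F = (27.389056, 10.0000).
Jacobian J = [[2·x₂ - 4, 2·x₁ + 8·x₂ + exp(x₂) + 2], [x₂^2 + 5·x₂, 2·x₁·x₂ + 5·x₁ + 2·x₂]].
At the point, J = [[0.0000, 26.389056], [14.0000, 8.5000]] (det J = -369.446785).
Solving J·Δ = −F gives Δ = (-0.0841, -1.0379).
Then the next iterate is (x₁, x₂)₁ = (0.4159, 0.9621).

(0.4159, 0.9621)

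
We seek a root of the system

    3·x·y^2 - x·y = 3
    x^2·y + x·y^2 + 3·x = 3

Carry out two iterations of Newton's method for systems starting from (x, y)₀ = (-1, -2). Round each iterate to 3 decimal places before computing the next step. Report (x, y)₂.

At (-1, -2): F = (-17.000, -12.000).
Jacobian J = [[3·y^2 - y, 6·x·y - x], [2·x·y + y^2 + 3, x^2 + 2·x·y]].
At the point, J = [[14.000, 13.000], [11.000, 5.000]] (det J = -73.000).
Solving J·Δ = −F gives Δ = (0.973, 0.260).
Then the next iterate is (x, y)₁ = (-0.027, -1.740).
Round to (-0.027, -1.740) and repeat: F = (-3.29222, -3.16401), J = [[10.82280, 0.30888], [6.12156, 0.09469]].
Δ = (0.769, -16.270), so (x, y)₂ = (0.742, -18.010).

(0.742, -18.010)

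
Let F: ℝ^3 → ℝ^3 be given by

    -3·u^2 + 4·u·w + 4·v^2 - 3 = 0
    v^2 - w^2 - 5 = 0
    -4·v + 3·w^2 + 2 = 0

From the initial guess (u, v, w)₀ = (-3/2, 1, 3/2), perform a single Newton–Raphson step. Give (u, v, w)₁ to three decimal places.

At (-3/2, 1, 3/2): F = (-14.750, -6.250, 4.750).
Jacobian J = [[-6·u + 4·w, 8·v, 4·u], [0, 2·v, -2·w], [0, -4, 6·w]].
At the point, J = [[15.000, 8.000, -6.000], [0.000, 2.000, -3.000], [0.000, -4.000, 9.000]] (det J = 90.000).
Solving J·Δ = −F gives Δ = (-1.717, 7.000, 2.583).
Then the next iterate is (u, v, w)₁ = (-3.217, 8.000, 4.083).

(-3.217, 8.000, 4.083)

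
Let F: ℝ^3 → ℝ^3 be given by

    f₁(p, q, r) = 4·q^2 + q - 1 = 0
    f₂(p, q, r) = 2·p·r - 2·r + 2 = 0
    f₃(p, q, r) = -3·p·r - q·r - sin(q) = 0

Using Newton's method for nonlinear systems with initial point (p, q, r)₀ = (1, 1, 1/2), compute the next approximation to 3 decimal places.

(-1.000, 0.556, 0.655)

At (1, 1, 1/2): F = (4.000, 2.000, -2.84147).
Jacobian J = [[0, 8·q + 1, 0], [2·r, 0, 2·p - 2], [-3·r, -r - cos(q), -3·p - q]].
At the point, J = [[0.000, 9.000, 0.000], [1.000, 0.000, 0.000], [-1.500, -1.04030, -4.000]] (det J = 36.000).
Solving J·Δ = −F gives Δ = (-2.000, -0.444, 0.155).
Then the next iterate is (p, q, r)₁ = (-1.000, 0.556, 0.655).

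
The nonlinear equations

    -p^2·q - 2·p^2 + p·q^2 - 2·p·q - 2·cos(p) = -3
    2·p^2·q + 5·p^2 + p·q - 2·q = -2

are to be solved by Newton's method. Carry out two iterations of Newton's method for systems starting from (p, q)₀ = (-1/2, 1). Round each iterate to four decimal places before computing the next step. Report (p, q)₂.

(-0.7437, 2.3410)

At (-1/2, 1): F = (0.994835, 1.2500).
Jacobian J = [[-2·p·q - 4·p + q^2 - 2·q + 2·sin(p), -p^2 + 2·p·q - 2·p], [4·p·q + 10·p + q, 2·p^2 + p - 2]].
At the point, J = [[1.041149, -0.2500], [-6.0000, -2.0000]] (det J = -3.582298).
Solving J·Δ = −F gives Δ = (-0.4682, 2.0295).
Then the next iterate is (p, q)₁ = (-0.9682, 3.0295).
Round to (-0.9682, 3.0295) and repeat: F = (-5.867967, 3.374669), J = [[11.210260, -4.867335], [-18.385148, -1.093378]].
Δ = (0.2245, -0.6885), so (p, q)₂ = (-0.7437, 2.3410).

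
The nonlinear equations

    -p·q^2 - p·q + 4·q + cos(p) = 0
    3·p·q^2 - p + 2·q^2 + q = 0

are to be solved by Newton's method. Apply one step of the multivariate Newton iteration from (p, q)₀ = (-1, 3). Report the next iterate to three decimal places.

(-1.294, 0.471)

At (-1, 3): F = (24.54030, -5.000).
Jacobian J = [[-q^2 - q - sin(p), -2·p·q - p + 4], [3·q^2 - 1, 6·p·q + 4·q + 1]].
At the point, J = [[-11.15853, 11.000], [26.000, -5.000]] (det J = -230.20735).
Solving J·Δ = −F gives Δ = (-0.294, -2.529).
Then the next iterate is (p, q)₁ = (-1.294, 0.471).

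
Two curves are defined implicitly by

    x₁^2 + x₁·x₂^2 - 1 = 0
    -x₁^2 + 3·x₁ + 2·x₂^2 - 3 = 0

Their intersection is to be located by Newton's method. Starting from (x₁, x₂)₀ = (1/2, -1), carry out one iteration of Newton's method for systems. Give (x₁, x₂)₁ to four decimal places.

(0.7083, -0.8333)

At (1/2, -1): F = (-0.2500, 0.2500).
Jacobian J = [[2·x₁ + x₂^2, 2·x₁·x₂], [-2·x₁ + 3, 4·x₂]].
At the point, J = [[2.0000, -1.0000], [2.0000, -4.0000]] (det J = -6.0000).
Solving J·Δ = −F gives Δ = (0.2083, 0.1667).
Then the next iterate is (x₁, x₂)₁ = (0.7083, -0.8333).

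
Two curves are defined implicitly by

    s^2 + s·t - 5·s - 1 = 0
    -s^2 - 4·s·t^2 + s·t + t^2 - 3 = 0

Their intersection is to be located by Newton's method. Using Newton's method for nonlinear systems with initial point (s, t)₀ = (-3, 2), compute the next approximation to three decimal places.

At (-3, 2): F = (17.000, 34.000).
Jacobian J = [[2·s + t - 5, s], [-2·s - 4·t^2 + t, -8·s·t + s + 2·t]].
At the point, J = [[-9.000, -3.000], [-8.000, 49.000]] (det J = -465.000).
Solving J·Δ = −F gives Δ = (2.011, -0.366).
Then the next iterate is (s, t)₁ = (-0.989, 1.634).

(-0.989, 1.634)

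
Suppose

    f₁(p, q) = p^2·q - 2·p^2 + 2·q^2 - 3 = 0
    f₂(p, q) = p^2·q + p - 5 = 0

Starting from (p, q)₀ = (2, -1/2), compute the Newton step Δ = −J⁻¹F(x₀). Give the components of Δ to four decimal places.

At (2, -1/2): F = (-12.5000, -5.0000).
Jacobian J = [[2·p·q - 4·p, p^2 + 4·q], [2·p·q + 1, p^2]].
At the point, J = [[-10.0000, 2.0000], [-1.0000, 4.0000]] (det J = -38.0000).
Solving J·Δ = −F gives Δ = (-1.0526, 0.9868).

(-1.0526, 0.9868)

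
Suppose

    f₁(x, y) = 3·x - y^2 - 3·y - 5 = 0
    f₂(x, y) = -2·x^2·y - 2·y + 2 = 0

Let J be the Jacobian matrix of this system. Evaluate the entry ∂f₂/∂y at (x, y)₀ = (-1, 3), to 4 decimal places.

∂f₂/∂y = -2·x^2 - 2.
At (-1, 3) this is -4.0000.

-4.0000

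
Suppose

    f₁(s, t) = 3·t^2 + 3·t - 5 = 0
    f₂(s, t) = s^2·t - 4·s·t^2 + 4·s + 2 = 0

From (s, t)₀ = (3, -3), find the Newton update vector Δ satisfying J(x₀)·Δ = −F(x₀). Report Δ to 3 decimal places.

At (3, -3): F = (13.000, -121.000).
Jacobian J = [[0, 6·t + 3], [2·s·t - 4·t^2 + 4, s^2 - 8·s·t]].
At the point, J = [[0.000, -15.000], [-50.000, 81.000]] (det J = -750.000).
Solving J·Δ = −F gives Δ = (-1.016, 0.867).

(-1.016, 0.867)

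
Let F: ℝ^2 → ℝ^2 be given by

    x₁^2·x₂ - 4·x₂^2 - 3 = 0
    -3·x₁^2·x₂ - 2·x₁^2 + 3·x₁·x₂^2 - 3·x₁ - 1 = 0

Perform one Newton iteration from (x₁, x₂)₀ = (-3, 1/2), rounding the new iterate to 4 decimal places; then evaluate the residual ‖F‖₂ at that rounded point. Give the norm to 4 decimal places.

At (-3, 1/2): F = (0.5000, -25.7500).
Jacobian J = [[2·x₁·x₂, x₁^2 - 8·x₂], [-6·x₁·x₂ - 4·x₁ + 3·x₂^2 - 3, -3·x₁^2 + 6·x₁·x₂]].
At the point, J = [[-3.0000, 5.0000], [18.7500, -36.0000]] (det J = 14.2500).
Solving J·Δ = −F gives Δ = (-7.7719, -4.7632).
Then the next iterate is (x₁, x₂)₁ = (-10.7719, -4.2632).
Re-evaluating at (-10.7719, -4.2632): F = (-570.374919, 695.940524), so ‖F‖₂ = 899.8115.

899.8115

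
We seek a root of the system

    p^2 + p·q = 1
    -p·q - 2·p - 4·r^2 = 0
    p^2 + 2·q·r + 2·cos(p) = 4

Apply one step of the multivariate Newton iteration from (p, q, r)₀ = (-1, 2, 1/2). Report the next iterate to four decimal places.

(-1.2130, 0.0000, 0.9630)

At (-1, 2, 1/2): F = (-2.0000, 3.0000, 0.080605).
Jacobian J = [[2·p + q, p, 0], [-q - 2, -p, -8·r], [2·p - 2·sin(p), 2·r, 2·q]].
At the point, J = [[0.0000, -1.0000, 0.0000], [-4.0000, 1.0000, -4.0000], [-0.317058, 1.0000, 4.0000]] (det J = -17.268232).
Solving J·Δ = −F gives Δ = (-0.2130, -2.0000, 0.4630).
Then the next iterate is (p, q, r)₁ = (-1.2130, 0.0000, 0.9630).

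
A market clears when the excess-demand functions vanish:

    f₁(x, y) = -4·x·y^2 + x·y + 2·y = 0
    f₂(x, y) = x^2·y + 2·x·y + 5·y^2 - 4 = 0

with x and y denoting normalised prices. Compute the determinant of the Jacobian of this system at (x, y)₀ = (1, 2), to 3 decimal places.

-218.000

J = [[-4·y^2 + y, -8·x·y + x + 2], [2·x·y + 2·y, x^2 + 2·x + 10·y]].
At the point, J = [[-14.000, -13.000], [8.000, 23.000]].
det J = -218.000.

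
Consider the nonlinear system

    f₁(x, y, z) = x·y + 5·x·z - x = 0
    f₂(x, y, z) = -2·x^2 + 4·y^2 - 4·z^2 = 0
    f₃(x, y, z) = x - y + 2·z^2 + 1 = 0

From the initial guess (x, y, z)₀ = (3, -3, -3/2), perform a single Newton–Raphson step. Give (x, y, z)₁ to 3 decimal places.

At (3, -3, -3/2): F = (-34.500, 9.000, 11.500).
Jacobian J = [[y + 5·z - 1, x, 5·x], [-4·x, 8·y, -8·z], [1, -1, 4·z]].
At the point, J = [[-11.500, 3.000, 15.000], [-12.000, -24.000, 12.000], [1.000, -1.000, -6.000]] (det J = -1434.000).
Solving J·Δ = −F gives Δ = (-0.559, 1.446, 1.583).
Then the next iterate is (x, y, z)₁ = (2.441, -1.554, 0.083).

(2.441, -1.554, 0.083)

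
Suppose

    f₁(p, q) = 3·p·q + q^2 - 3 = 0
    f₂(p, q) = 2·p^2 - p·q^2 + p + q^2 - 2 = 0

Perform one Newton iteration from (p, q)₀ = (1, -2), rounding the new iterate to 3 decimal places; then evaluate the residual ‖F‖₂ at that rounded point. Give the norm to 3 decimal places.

2.236

At (1, -2): F = (-5.000, 1.000).
Jacobian J = [[3·q, 3·p + 2·q], [4·p - q^2 + 1, -2·p·q + 2·q]].
At the point, J = [[-6.000, -1.000], [1.000, 0.000]] (det J = 1.000).
Solving J·Δ = −F gives Δ = (-1.000, 1.000).
Then the next iterate is (p, q)₁ = (0.000, -1.000).
Re-evaluating at (0.000, -1.000): F = (-2.000, -1.000), so ‖F‖₂ = 2.236.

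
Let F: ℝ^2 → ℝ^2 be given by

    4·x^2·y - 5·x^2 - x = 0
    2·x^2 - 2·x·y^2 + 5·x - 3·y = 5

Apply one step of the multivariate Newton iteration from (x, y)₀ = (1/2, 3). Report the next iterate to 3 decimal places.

At (1/2, 3): F = (1.250, -20.000).
Jacobian J = [[8·x·y - 10·x - 1, 4·x^2], [4·x - 2·y^2 + 5, -4·x·y - 3]].
At the point, J = [[6.000, 1.000], [-11.000, -9.000]] (det J = -43.000).
Solving J·Δ = −F gives Δ = (0.203, -2.471).
Then the next iterate is (x, y)₁ = (0.703, 0.529).

(0.703, 0.529)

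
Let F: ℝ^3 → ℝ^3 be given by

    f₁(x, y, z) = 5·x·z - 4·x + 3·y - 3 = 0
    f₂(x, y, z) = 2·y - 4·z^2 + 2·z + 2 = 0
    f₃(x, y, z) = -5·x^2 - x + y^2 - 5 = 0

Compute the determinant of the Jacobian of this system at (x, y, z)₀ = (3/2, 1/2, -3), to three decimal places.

-514.000

J = [[5·z - 4, 3, 5·x], [0, 2, -8·z + 2], [-10·x - 1, 2·y, 0]].
At the point, J = [[-19.000, 3.000, 7.500], [0.000, 2.000, 26.000], [-16.000, 1.000, 0.000]].
det J = -514.000.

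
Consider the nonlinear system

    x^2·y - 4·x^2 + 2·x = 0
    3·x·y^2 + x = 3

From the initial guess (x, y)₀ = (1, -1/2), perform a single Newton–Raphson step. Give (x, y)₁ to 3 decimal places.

(0.545, -1.182)

At (1, -1/2): F = (-2.500, -1.250).
Jacobian J = [[2·x·y - 8·x + 2, x^2], [3·y^2 + 1, 6·x·y]].
At the point, J = [[-7.000, 1.000], [1.750, -3.000]] (det J = 19.250).
Solving J·Δ = −F gives Δ = (-0.455, -0.682).
Then the next iterate is (x, y)₁ = (0.545, -1.182).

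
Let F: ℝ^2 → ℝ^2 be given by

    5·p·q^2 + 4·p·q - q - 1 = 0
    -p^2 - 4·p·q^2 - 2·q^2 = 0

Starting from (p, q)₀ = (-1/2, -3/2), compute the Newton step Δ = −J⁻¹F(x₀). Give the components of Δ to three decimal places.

At (-1/2, -3/2): F = (-2.125, -0.250).
Jacobian J = [[5·q^2 + 4·q, 10·p·q + 4·p - 1], [-2·p - 4·q^2, -8·p·q - 4·q]].
At the point, J = [[5.250, 4.500], [-8.000, 0.000]] (det J = 36.000).
Solving J·Δ = −F gives Δ = (-0.031, 0.509).

(-0.031, 0.509)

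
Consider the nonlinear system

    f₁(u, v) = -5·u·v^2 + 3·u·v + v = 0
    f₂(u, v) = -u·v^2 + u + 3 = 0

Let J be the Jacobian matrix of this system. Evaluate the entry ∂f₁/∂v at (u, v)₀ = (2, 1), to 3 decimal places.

∂f₁/∂v = -10·u·v + 3·u + 1.
At (2, 1) this is -13.000.

-13.000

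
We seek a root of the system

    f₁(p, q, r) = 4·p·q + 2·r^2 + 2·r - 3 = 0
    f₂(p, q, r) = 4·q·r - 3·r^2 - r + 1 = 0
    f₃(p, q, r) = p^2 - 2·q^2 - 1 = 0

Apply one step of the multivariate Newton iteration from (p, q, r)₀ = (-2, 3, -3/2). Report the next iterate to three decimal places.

(-0.775, 1.342, -0.885)

At (-2, 3, -3/2): F = (-25.500, -22.250, -15.000).
Jacobian J = [[4·q, 4·p, 4·r + 2], [0, 4·r, 4·q - 6·r - 1], [2·p, -4·q, 0]].
At the point, J = [[12.000, -8.000, -4.000], [0.000, -6.000, 20.000], [-4.000, -12.000, 0.000]] (det J = 3616.000).
Solving J·Δ = −F gives Δ = (1.225, -1.658, 0.615).
Then the next iterate is (p, q, r)₁ = (-0.775, 1.342, -0.885).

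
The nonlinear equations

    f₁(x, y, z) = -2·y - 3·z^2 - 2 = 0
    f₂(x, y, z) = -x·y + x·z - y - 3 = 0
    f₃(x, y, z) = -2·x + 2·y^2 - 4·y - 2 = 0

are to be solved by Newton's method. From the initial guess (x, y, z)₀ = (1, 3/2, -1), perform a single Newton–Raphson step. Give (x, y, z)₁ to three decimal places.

(-1.460, 1.790, 0.430)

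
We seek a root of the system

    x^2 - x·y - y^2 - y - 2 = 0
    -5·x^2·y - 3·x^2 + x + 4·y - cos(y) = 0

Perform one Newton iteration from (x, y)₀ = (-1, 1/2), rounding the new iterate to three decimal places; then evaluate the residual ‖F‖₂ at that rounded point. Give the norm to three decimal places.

6.188

At (-1, 1/2): F = (-1.250, -5.37758).
Jacobian J = [[2·x - y, -x - 2·y - 1], [-10·x·y - 6·x + 1, -5·x^2 + sin(y) + 4]].
At the point, J = [[-2.500, -1.000], [12.000, -0.52057]] (det J = 13.30144).
Solving J·Δ = −F gives Δ = (0.355, -2.138).
Then the next iterate is (x, y)₁ = (-0.645, -1.638).
Re-evaluating at (-0.645, -1.638): F = (-3.68553, -4.97068), so ‖F‖₂ = 6.188.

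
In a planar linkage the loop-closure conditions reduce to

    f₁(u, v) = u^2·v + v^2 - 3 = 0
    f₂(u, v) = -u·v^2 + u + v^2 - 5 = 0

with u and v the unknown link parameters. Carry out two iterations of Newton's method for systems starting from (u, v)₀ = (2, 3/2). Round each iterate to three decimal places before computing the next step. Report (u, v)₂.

(2.940, -0.578)

At (2, 3/2): F = (5.250, -5.250).
Jacobian J = [[2·u·v, u^2 + 2·v], [-v^2 + 1, -2·u·v + 2·v]].
At the point, J = [[6.000, 7.000], [-1.250, -3.000]] (det J = -9.250).
Solving J·Δ = −F gives Δ = (2.270, -2.696).
Then the next iterate is (u, v)₁ = (4.270, -1.196).
Round to (4.270, -1.196) and repeat: F = (-23.37613, -5.40746), J = [[-10.21384, 15.84090], [-0.43042, 7.82184]].
Δ = (-1.330, 0.618), so (u, v)₂ = (2.940, -0.578).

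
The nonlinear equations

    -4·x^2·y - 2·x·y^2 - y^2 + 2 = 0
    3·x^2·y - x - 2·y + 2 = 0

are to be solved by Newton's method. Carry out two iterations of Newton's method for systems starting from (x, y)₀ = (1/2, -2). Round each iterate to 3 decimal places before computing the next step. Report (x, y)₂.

At (1/2, -2): F = (-4.000, 4.000).
Jacobian J = [[-8·x·y - 2·y^2, -4·x^2 - 4·x·y - 2·y], [6·x·y - 1, 3·x^2 - 2]].
At the point, J = [[0.000, 7.000], [-7.000, -1.250]] (det J = 49.000).
Solving J·Δ = −F gives Δ = (0.469, 0.571).
Then the next iterate is (x, y)₁ = (0.969, -1.429).
Round to (0.969, -1.429) and repeat: F = (1.36758, -0.13633), J = [[6.99353, 4.64096], [-9.30821, 0.81688]].
Δ = (-0.036, -0.241), so (x, y)₂ = (0.933, -1.670).

(0.933, -1.670)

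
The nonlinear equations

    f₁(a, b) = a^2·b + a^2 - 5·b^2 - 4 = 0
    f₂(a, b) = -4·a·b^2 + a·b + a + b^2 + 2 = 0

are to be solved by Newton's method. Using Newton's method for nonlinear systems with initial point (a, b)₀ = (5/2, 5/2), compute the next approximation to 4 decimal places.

(2.2518, 1.5550)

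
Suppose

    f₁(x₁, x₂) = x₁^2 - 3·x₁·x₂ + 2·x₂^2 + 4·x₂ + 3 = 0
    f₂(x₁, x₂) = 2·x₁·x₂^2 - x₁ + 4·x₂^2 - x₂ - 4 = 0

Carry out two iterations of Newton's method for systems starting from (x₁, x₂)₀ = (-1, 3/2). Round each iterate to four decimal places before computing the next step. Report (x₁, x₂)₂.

(7.7440, 1.5378)

At (-1, 3/2): F = (19.0000, 0.0000).
Jacobian J = [[2·x₁ - 3·x₂, -3·x₁ + 4·x₂ + 4], [2·x₂^2 - 1, 4·x₁·x₂ + 8·x₂ - 1]].
At the point, J = [[-6.5000, 13.0000], [3.5000, 5.0000]] (det J = -78.0000).
Solving J·Δ = −F gives Δ = (1.2179, -0.8526).
Then the next iterate is (x₁, x₂)₁ = (0.2179, 0.6474).
Round to (0.2179, 0.6474) and repeat: F = (6.052129, -3.006138), J = [[-1.5064, 5.9359], [-0.161746, 4.743474]].
Δ = (7.5261, 0.8904), so (x₁, x₂)₂ = (7.7440, 1.5378).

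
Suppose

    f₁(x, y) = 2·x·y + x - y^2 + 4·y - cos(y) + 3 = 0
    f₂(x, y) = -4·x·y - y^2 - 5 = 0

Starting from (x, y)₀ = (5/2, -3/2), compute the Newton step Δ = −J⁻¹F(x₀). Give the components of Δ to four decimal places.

At (5/2, -3/2): F = (-10.320737, 7.7500).
Jacobian J = [[2·y + 1, 2·x - 2·y + sin(y) + 4], [-4·y, -4·x - 2·y]].
At the point, J = [[-2.0000, 11.002505], [6.0000, -7.0000]] (det J = -52.015030).
Solving J·Δ = −F gives Δ = (-0.2504, 0.8925).

(-0.2504, 0.8925)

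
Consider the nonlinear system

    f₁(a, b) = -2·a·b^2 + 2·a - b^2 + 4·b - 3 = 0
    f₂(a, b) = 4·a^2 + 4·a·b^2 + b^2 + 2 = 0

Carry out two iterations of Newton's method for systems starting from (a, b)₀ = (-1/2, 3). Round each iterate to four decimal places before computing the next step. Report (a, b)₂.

(-2.8631, -0.9107)

At (-1/2, 3): F = (8.0000, -6.0000).
Jacobian J = [[-2·b^2 + 2, -4·a·b - 2·b + 4], [8·a + 4·b^2, 8·a·b + 2·b]].
At the point, J = [[-16.0000, 4.0000], [32.0000, -6.0000]] (det J = -32.0000).
Solving J·Δ = −F gives Δ = (-0.7500, -5.0000).
Then the next iterate is (a, b)₁ = (-1.2500, -2.0000).
Round to (-1.2500, -2.0000) and repeat: F = (-7.5000, -7.7500), J = [[-6.0000, -2.0000], [6.0000, 16.0000]].
Δ = (-1.6131, 1.0893), so (a, b)₂ = (-2.8631, -0.9107).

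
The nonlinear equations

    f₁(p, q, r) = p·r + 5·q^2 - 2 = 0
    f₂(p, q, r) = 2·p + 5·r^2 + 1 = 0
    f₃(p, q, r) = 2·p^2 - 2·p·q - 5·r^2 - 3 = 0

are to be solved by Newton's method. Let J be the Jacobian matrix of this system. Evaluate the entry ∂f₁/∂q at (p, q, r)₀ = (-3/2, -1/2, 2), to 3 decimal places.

∂f₁/∂q = 10·q.
At (-3/2, -1/2, 2) this is -5.000.

-5.000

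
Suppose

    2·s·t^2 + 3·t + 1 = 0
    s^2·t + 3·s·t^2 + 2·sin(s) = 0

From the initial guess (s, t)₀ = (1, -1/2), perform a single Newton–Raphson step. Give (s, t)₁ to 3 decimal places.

(-0.056, 0.028)

At (1, -1/2): F = (0.000, 1.93294).
Jacobian J = [[2·t^2, 4·s·t + 3], [2·s·t + 3·t^2 + 2·cos(s), s^2 + 6·s·t]].
At the point, J = [[0.500, 1.000], [0.83060, -2.000]] (det J = -1.83060).
Solving J·Δ = −F gives Δ = (-1.056, 0.528).
Then the next iterate is (s, t)₁ = (-0.056, 0.028).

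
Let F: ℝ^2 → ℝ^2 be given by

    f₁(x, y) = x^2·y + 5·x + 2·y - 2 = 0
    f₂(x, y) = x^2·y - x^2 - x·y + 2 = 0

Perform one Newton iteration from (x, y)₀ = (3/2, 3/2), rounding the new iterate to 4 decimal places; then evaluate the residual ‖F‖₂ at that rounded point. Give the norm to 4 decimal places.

At (3/2, 3/2): F = (11.8750, 0.8750).
Jacobian J = [[2·x·y + 5, x^2 + 2], [2·x·y - 2·x - y, x^2 - x]].
At the point, J = [[9.5000, 4.2500], [0.0000, 0.7500]] (det J = 7.1250).
Solving J·Δ = −F gives Δ = (-0.7281, -1.1667).
Then the next iterate is (x, y)₁ = (0.7719, 0.3333).
Re-evaluating at (0.7719, 0.3333): F = (2.724690, 1.345486), so ‖F‖₂ = 3.0388.

3.0388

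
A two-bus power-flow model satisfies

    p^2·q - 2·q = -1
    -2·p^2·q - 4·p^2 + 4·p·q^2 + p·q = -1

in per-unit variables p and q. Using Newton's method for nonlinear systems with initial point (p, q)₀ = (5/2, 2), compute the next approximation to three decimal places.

At (5/2, 2): F = (9.500, -4.000).
Jacobian J = [[2·p·q, p^2 - 2], [-4·p·q - 8·p + 4·q^2 + q, -2·p^2 + 8·p·q + p]].
At the point, J = [[10.000, 4.250], [-22.000, 30.000]] (det J = 393.500).
Solving J·Δ = −F gives Δ = (-0.767, -0.429).
Then the next iterate is (p, q)₁ = (1.733, 1.571).

(1.733, 1.571)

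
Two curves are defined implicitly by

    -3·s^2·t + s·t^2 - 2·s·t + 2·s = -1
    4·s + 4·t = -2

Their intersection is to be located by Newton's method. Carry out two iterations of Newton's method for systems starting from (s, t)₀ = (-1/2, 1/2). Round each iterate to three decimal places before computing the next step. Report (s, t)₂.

At (-1/2, 1/2): F = (0.000, 2.000).
Jacobian J = [[-6·s·t + t^2 - 2·t + 2, -3·s^2 + 2·s·t - 2·s], [4, 4]].
At the point, J = [[2.750, -0.250], [4.000, 4.000]] (det J = 12.000).
Solving J·Δ = −F gives Δ = (-0.042, -0.458).
Then the next iterate is (s, t)₁ = (-0.542, 0.042).
Round to (-0.542, 0.042) and repeat: F = (-0.07644, 0.000), J = [[2.05435, 0.15718], [4.000, 4.000]].
Δ = (0.040, -0.040), so (s, t)₂ = (-0.502, 0.002).

(-0.502, 0.002)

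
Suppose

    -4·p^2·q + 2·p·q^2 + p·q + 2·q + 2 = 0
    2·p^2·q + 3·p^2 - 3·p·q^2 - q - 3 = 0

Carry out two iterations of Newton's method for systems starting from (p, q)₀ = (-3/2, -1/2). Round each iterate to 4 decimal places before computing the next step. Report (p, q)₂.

At (-3/2, -1/2): F = (5.5000, 3.1250).
Jacobian J = [[-8·p·q + 2·q^2 + q, -4·p^2 + 4·p·q + p + 2], [4·p·q + 6·p - 3·q^2, 2·p^2 - 6·p·q - 1]].
At the point, J = [[-6.0000, -5.5000], [-6.7500, -1.0000]] (det J = -31.1250).
Solving J·Δ = −F gives Δ = (0.3755, 0.5904).
Then the next iterate is (p, q)₁ = (-1.1245, 0.0904).
Round to (-1.1245, 0.0904) and repeat: F = (1.603523, 0.959291), J = [[0.919983, -4.589120], [-7.178136, 2.138929]].
Δ = (0.2529, 0.4001), so (p, q)₂ = (-0.8716, 0.4905).

(-0.8716, 0.4905)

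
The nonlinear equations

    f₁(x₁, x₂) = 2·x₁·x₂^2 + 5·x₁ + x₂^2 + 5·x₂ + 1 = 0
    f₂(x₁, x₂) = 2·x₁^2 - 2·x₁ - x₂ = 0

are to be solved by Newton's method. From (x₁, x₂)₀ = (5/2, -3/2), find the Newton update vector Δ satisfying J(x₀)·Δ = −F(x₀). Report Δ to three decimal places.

(-1.032, 0.746)

At (5/2, -3/2): F = (19.500, 9.000).
Jacobian J = [[2·x₂^2 + 5, 4·x₁·x₂ + 2·x₂ + 5], [4·x₁ - 2, -1]].
At the point, J = [[9.500, -13.000], [8.000, -1.000]] (det J = 94.500).
Solving J·Δ = −F gives Δ = (-1.032, 0.746).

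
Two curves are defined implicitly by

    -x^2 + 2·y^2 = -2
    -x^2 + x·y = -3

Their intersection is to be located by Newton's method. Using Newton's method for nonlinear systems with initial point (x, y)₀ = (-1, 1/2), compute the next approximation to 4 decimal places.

At (-1, 1/2): F = (1.5000, 1.5000).
Jacobian J = [[-2·x, 4·y], [-2·x + y, x]].
At the point, J = [[2.0000, 2.0000], [2.5000, -1.0000]] (det J = -7.0000).
Solving J·Δ = −F gives Δ = (-0.6429, -0.1071).
Then the next iterate is (x, y)₁ = (-1.6429, 0.3929).

(-1.6429, 0.3929)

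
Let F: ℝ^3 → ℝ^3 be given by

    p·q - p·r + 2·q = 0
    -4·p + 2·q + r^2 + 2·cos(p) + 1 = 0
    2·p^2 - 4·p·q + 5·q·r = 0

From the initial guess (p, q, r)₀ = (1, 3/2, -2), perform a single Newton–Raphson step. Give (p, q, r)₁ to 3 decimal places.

At (1, 3/2, -2): F = (6.500, 5.08060, -19.000).
Jacobian J = [[q - r, p + 2, -p], [-2·sin(p) - 4, 2, 2·r], [4·p - 4·q, -4·p + 5·r, 5·q]].
At the point, J = [[3.500, 3.000, -1.000], [-5.68294, 2.000, -4.000], [-2.000, -14.000, 7.500]] (det J = -75.19499).
Solving J·Δ = −F gives Δ = (-1.592, 1.041, 4.052).
Then the next iterate is (p, q, r)₁ = (-0.592, 2.541, 2.052).

(-0.592, 2.541, 2.052)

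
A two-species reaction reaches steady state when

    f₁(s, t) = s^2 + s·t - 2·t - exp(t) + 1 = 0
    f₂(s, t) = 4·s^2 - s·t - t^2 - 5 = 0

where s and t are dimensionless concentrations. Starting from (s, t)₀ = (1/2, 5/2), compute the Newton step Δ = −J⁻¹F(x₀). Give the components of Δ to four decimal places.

(60.1339, 14.3092)

At (1/2, 5/2): F = (-14.682494, -11.5000).
Jacobian J = [[2·s + t, s - exp(t) - 2], [8·s - t, -s - 2·t]].
At the point, J = [[3.5000, -13.682494], [1.5000, -5.5000]] (det J = 1.273741).
Solving J·Δ = −F gives Δ = (60.1339, 14.3092).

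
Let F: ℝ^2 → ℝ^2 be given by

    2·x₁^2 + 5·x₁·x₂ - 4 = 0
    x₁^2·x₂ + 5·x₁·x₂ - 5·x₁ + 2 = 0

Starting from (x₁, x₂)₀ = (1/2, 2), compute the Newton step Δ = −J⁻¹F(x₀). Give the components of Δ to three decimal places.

At (1/2, 2): F = (1.500, 5.000).
Jacobian J = [[4·x₁ + 5·x₂, 5·x₁], [2·x₁·x₂ + 5·x₂ - 5, x₁^2 + 5·x₁]].
At the point, J = [[12.000, 2.500], [7.000, 2.750]] (det J = 15.500).
Solving J·Δ = −F gives Δ = (0.540, -3.194).

(0.540, -3.194)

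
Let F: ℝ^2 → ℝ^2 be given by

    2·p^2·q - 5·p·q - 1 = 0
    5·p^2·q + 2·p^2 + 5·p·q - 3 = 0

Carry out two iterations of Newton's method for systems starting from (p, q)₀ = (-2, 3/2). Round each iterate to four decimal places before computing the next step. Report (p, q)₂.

(-1.3655, 0.1733)

At (-2, 3/2): F = (26.0000, 20.0000).
Jacobian J = [[4·p·q - 5·q, 2·p^2 - 5·p], [10·p·q + 4·p + 5·q, 5·p^2 + 5·p]].
At the point, J = [[-19.5000, 18.0000], [-30.5000, 10.0000]] (det J = 354.0000).
Solving J·Δ = −F gives Δ = (0.2825, -1.1384).
Then the next iterate is (p, q)₁ = (-1.7175, 0.3616).
Round to (-1.7175, 0.3616) and repeat: F = (4.238540, 5.127622), J = [[-4.292192, 14.487113], [-11.272480, 6.161531]].
Δ = (0.3520, -0.1883), so (p, q)₂ = (-1.3655, 0.1733).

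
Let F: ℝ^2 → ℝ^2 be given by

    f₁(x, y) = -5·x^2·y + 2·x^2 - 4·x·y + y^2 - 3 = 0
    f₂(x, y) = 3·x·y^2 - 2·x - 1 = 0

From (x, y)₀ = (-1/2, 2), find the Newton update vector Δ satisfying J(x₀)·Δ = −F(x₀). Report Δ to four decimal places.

At (-1/2, 2): F = (3.0000, -6.0000).
Jacobian J = [[-10·x·y + 4·x - 4·y, -5·x^2 - 4·x + 2·y], [3·y^2 - 2, 6·x·y]].
At the point, J = [[0.0000, 4.7500], [10.0000, -6.0000]] (det J = -47.5000).
Solving J·Δ = −F gives Δ = (0.2211, -0.6316).

(0.2211, -0.6316)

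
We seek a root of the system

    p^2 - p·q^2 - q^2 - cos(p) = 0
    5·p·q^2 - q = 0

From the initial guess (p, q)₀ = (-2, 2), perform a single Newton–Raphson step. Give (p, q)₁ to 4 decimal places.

At (-2, 2): F = (8.416147, -42.0000).
Jacobian J = [[2·p - q^2 + sin(p), -2·p·q - 2·q], [5·q^2, 10·p·q - 1]].
At the point, J = [[-8.909297, 4.0000], [20.0000, -41.0000]] (det J = 285.281194).
Solving J·Δ = −F gives Δ = (0.6207, -0.7216).
Then the next iterate is (p, q)₁ = (-1.3793, 1.2784).

(-1.3793, 1.2784)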